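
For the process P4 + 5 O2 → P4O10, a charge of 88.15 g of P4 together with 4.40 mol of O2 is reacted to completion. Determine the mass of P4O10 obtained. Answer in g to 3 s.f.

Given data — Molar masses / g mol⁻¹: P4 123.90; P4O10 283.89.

202 g

n(P4) = 88.15 / 123.90 = 0.7115 mol
n(O2) = 4.400 mol
n/ν → P4: 0.7115, O2: 0.8800; P4 is limiting.
n(P4O10) = (1/1) × 0.7115 = 0.7115 mol
mass = 0.7115 × 283.89 = 202.0 g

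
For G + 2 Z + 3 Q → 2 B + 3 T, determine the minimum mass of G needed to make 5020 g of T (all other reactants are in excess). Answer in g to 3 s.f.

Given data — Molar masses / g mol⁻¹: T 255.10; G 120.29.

789 g

n(T) = 5020 / 255.10 = 19.68 mol
n(G) = (1/3) × 19.68 = 6.560 mol
mass = 6.560 × 120.29 = 789.1 g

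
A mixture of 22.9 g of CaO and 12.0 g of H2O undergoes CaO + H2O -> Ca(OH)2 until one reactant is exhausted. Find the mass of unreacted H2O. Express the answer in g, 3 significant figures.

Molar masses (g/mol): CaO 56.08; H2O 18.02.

n(CaO) = 22.90 / 56.08 = 0.4083 mol
n(H2O) = 12.00 / 18.02 = 0.6659 mol
n/ν → CaO: 0.4083, H2O: 0.6659; CaO is limiting.
H2O consumed = (1/1) × 0.4083 = 0.4083 mol
H2O remaining = 0.6659 − 0.4083 = 0.2576 mol
mass = 0.2576 × 18.02 = 4.642 g

4.64 g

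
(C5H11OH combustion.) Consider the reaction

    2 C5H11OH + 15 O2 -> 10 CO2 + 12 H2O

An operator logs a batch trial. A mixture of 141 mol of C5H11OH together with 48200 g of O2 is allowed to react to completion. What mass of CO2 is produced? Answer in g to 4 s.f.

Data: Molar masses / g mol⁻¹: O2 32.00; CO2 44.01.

31030 g

n(C5H11OH) = 141.0 mol
n(O2) = 48200 / 32.00 = 1506 mol
n/ν → C5H11OH: 70.50, O2: 100.4; C5H11OH is limiting.
n(CO2) = (10/2) × 141.0 = 705.0 mol
mass = 705.0 × 44.01 = 31030 g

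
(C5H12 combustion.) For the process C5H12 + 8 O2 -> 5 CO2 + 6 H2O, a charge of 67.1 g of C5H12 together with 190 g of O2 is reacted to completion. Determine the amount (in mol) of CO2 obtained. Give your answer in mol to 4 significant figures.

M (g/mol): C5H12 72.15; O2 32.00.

3.711 mol

n(C5H12) = 67.10 / 72.15 = 0.9300 mol
n(O2) = 190.0 / 32.00 = 5.938 mol
n/ν for C5H12 = 0.9300/1 = 0.9300
n/ν for O2 = 5.938/8 = 0.7423
Smallest n/ν is O2 → limiting reagent.
n(CO2) = (5/8) × 5.938 = 3.711 mol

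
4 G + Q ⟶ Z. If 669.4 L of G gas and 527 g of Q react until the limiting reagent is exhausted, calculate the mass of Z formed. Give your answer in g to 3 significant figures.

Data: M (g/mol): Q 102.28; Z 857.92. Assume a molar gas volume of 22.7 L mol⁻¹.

4420 g

n(G) = 669.4 / 22.7 = 29.49 mol
n(Q) = 527.0 / 102.28 = 5.153 mol
n/ν → G: 7.373, Q: 5.153; Q is limiting.
n(Z) = (1/1) × 5.153 = 5.153 mol
mass = 5.153 × 857.92 = 4421 g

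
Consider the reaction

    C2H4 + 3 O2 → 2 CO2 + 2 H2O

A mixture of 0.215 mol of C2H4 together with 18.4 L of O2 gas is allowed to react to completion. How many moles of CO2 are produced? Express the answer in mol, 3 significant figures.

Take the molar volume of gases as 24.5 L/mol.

0.430 mol

n(C2H4) = 0.2150 mol
n(O2) = 18.40 / 24.5 = 0.7510 mol
n/ν → C2H4: 0.2150, O2: 0.2503; C2H4 is limiting.
n(CO2) = (2/1) × 0.2150 = 0.4300 mol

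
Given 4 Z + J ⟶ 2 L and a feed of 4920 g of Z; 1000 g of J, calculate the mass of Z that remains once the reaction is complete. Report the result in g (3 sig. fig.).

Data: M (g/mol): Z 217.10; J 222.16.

1010 g

n(Z) = 4920 / 217.10 = 22.66 mol
n(J) = 1000 / 222.16 = 4.501 mol
n/ν → Z: 5.665, J: 4.501; J is limiting.
Z consumed = (4/1) × 4.501 = 18.00 mol
Z remaining = 22.66 − 18.00 = 4.660 mol
mass = 4.660 × 217.10 = 1012 g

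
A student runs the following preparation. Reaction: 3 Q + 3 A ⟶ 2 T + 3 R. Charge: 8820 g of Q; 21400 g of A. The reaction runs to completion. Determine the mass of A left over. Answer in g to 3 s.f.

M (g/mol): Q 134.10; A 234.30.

n(Q) = 8820 / 134.10 = 65.77 mol
n(A) = 21400 / 234.30 = 91.34 mol
n/ν for Q = 65.77/3 = 21.92
n/ν for A = 91.34/3 = 30.45
Smallest n/ν is Q → limiting reagent.
A consumed = (3/3) × 65.77 = 65.77 mol
A remaining = 91.34 − 65.77 = 25.57 mol
mass = 25.57 × 234.30 = 5991 g

5990 g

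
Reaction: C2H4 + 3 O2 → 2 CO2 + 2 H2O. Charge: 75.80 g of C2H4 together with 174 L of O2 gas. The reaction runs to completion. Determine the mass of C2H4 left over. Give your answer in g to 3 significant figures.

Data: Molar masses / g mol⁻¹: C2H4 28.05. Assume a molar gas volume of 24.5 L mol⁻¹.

9.40 g

n(C2H4) = 75.80 / 28.05 = 2.702 mol
n(O2) = 174.0 / 24.5 = 7.102 mol
n/ν for C2H4 = 2.702/1 = 2.702
n/ν for O2 = 7.102/3 = 2.367
Smallest n/ν is O2 → limiting reagent.
C2H4 consumed = (1/3) × 7.102 = 2.367 mol
C2H4 remaining = 2.702 − 2.367 = 0.3350 mol
mass = 0.3350 × 28.05 = 9.397 g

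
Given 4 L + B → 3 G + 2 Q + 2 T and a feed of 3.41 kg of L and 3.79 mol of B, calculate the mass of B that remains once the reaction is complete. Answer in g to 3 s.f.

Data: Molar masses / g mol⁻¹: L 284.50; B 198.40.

n(L) = 3.410×1000 / 284.50 = 11.99 mol
n(B) = 3.790 mol
n/ν → L: 2.998, B: 3.790; L is limiting.
B consumed = (1/4) × 11.99 = 2.998 mol
B remaining = 3.790 − 2.998 = 0.7920 mol
mass = 0.7920 × 198.40 = 157.1 g

157 g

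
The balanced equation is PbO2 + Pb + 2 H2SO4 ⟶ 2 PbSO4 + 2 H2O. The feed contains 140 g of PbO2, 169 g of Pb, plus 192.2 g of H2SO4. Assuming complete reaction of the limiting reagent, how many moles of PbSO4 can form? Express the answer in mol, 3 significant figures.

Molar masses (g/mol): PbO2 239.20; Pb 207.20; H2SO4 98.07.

1.17 mol

n(PbO2) = 140.0 / 239.20 = 0.5853 mol
n(Pb) = 169.0 / 207.20 = 0.8156 mol
n(H2SO4) = 192.2 / 98.07 = 1.960 mol
n/ν for PbO2 = 0.5853/1 = 0.5853
n/ν for Pb = 0.8156/1 = 0.8156
n/ν for H2SO4 = 1.960/2 = 0.9800
Smallest n/ν is PbO2 → limiting reagent.
n(PbSO4) = (2/1) × 0.5853 = 1.171 mol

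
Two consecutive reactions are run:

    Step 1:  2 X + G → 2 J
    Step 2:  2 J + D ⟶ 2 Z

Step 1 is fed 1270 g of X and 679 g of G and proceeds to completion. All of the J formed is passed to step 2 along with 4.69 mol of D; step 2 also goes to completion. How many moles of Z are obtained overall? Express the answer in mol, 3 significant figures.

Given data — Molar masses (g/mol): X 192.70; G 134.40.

6.59 mol

Step 1:
n(X) = 1270 / 192.70 = 6.591 mol
n(G) = 679.0 / 134.40 = 5.052 mol
n/ν → X: 3.296, G: 5.052; X is limiting.
n(J) produced = (2/2) × 6.591 = 6.591 mol
Step 2:
n(J) available = 6.591 mol
n(D) = 4.690 mol
n/ν → J: 3.296, D: 4.690; J is limiting.
n(Z) = (2/2) × 6.591 = 6.591 mol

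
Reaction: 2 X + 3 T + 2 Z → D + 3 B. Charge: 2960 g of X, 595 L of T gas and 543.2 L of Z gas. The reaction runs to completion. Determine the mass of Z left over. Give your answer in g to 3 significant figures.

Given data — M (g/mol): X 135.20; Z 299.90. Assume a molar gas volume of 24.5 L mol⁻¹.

1790 g

n(X) = 2960 / 135.20 = 21.89 mol
n(T) = 595.0 / 24.5 = 24.29 mol
n(Z) = 543.2 / 24.5 = 22.17 mol
n/ν → X: 10.95, T: 8.097, Z: 11.09; T is limiting.
Z consumed = (2/3) × 24.29 = 16.19 mol
Z remaining = 22.17 − 16.19 = 5.980 mol
mass = 5.980 × 299.90 = 1793 g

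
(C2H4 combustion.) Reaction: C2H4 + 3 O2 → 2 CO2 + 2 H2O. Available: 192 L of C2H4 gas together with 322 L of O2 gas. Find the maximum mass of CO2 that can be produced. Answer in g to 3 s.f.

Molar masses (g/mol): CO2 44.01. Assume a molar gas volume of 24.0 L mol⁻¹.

n(C2H4) = 192.0 / 24.0 = 8.000 mol
n(O2) = 322.0 / 24.0 = 13.42 mol
n/ν for C2H4 = 8.000/1 = 8.000
n/ν for O2 = 13.42/3 = 4.473
Smallest n/ν is O2 → limiting reagent.
n(CO2) = (2/3) × 13.42 = 8.947 mol
mass = 8.947 × 44.01 = 393.8 g

394 g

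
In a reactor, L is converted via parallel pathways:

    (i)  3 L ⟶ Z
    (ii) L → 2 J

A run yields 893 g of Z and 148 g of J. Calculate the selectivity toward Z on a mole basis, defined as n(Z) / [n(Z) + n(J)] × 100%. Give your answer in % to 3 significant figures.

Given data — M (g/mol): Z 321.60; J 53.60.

50.1 %

n(Z) = 893 / 321.60 = 2.777 mol
n(J) = 148 / 53.60 = 2.761 mol
selectivity = 2.777/(2.777+2.761) × 100 = 50.14 %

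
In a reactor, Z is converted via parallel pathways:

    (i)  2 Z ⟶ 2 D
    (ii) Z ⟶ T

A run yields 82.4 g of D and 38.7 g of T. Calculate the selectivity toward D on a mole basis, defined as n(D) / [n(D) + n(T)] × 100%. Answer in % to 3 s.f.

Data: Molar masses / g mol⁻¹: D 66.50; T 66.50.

68.0 %

n(D) = 82.4 / 66.50 = 1.239 mol
n(T) = 38.7 / 66.50 = 0.5820 mol
selectivity = 1.239/(1.239+0.5820) × 100 = 68.04 %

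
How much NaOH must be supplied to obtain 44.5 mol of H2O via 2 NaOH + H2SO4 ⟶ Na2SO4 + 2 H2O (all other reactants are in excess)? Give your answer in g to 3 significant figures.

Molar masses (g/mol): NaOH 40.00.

1780 g

n(H2O) = 44.50 mol
n(NaOH) = (2/2) × 44.50 = 44.50 mol
mass = 44.50 × 40.00 = 1780 g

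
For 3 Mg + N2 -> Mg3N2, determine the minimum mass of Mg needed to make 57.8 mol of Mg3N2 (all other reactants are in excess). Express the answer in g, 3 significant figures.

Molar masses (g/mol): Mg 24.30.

4210 g

n(Mg3N2) = 57.80 mol
n(Mg) = (3/1) × 57.80 = 173.4 mol
mass = 173.4 × 24.30 = 4214 g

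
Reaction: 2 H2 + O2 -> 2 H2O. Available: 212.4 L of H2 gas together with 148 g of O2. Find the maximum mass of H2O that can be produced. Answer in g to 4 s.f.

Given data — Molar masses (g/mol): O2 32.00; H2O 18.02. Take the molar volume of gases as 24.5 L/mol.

n(H2) = 212.4 / 24.5 = 8.669 mol
n(O2) = 148.0 / 32.00 = 4.625 mol
n/ν for H2 = 8.669/2 = 4.335
n/ν for O2 = 4.625/1 = 4.625
Smallest n/ν is H2 → limiting reagent.
n(H2O) = (2/2) × 8.669 = 8.669 mol
mass = 8.669 × 18.02 = 156.2 g

156.2 g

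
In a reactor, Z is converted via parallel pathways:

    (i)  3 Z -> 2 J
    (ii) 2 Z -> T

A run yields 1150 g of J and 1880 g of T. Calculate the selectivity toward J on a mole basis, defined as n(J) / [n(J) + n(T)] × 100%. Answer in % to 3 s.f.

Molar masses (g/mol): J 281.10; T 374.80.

n(J) = 1150 / 281.10 = 4.091 mol
n(T) = 1880 / 374.80 = 5.016 mol
selectivity = 4.091/(4.091+5.016) × 100 = 44.92 %

44.9 %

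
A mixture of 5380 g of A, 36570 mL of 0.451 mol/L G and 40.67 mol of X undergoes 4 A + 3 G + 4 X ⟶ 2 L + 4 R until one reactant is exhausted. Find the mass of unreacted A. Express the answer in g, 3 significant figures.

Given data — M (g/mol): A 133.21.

2450 g

n(A) = 5380 / 133.21 = 40.39 mol
n(G) = 0.451 × 36570/1000 = 16.49 mol
n(X) = 40.67 mol
n/ν for A = 40.39/4 = 10.10
n/ν for G = 16.49/3 = 5.497
n/ν for X = 40.67/4 = 10.17
Smallest n/ν is G → limiting reagent.
A consumed = (4/3) × 16.49 = 21.99 mol
A remaining = 40.39 − 21.99 = 18.40 mol
mass = 18.40 × 133.21 = 2451 g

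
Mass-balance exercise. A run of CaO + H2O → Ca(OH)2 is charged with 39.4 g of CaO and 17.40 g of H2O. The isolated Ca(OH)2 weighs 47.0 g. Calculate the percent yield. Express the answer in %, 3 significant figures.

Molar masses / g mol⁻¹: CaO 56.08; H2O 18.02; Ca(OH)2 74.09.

90.3 %

n(CaO) = 39.40 / 56.08 = 0.7026 mol
n(H2O) = 17.40 / 18.02 = 0.9656 mol
n/ν for CaO = 0.7026/1 = 0.7026
n/ν for H2O = 0.9656/1 = 0.9656
Smallest n/ν is CaO → limiting reagent.
theoretical n(Ca(OH)2) = (1/1) × 0.7026 = 0.7026 mol → 52.06 g
% yield = 47.0 / 52.06 × 100 = 90.28 %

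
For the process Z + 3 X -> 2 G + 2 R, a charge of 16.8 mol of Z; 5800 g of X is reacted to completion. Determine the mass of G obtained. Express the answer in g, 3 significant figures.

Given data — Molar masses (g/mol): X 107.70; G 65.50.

2200 g

n(Z) = 16.80 mol
n(X) = 5800 / 107.70 = 53.85 mol
n/ν for Z = 16.80/1 = 16.80
n/ν for X = 53.85/3 = 17.95
Smallest n/ν is Z → limiting reagent.
n(G) = (2/1) × 16.80 = 33.60 mol
mass = 33.60 × 65.50 = 2201 g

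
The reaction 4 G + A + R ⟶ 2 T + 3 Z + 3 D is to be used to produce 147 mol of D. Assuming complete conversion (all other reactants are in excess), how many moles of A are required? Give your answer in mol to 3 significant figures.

49.0 mol

n(D) = 147.0 mol
n(A) = (1/3) × 147.0 = 49.00 mol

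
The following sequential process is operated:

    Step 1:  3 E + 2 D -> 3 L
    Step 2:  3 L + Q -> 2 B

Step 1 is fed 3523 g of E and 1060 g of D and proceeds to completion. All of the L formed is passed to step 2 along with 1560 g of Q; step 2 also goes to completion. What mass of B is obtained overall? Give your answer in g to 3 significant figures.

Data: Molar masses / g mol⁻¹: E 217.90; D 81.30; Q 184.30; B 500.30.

Step 1:
n(E) = 3523 / 217.90 = 16.17 mol
n(D) = 1060 / 81.30 = 13.04 mol
n/ν for E = 16.17/3 = 5.390
n/ν for D = 13.04/2 = 6.520
Smallest n/ν is E → limiting reagent.
n(L) produced = (3/3) × 16.17 = 16.17 mol
Step 2:
n(L) available = 16.17 mol
n(Q) = 1560 / 184.30 = 8.464 mol
n/ν for L = 16.17/3 = 5.390
n/ν for Q = 8.464/1 = 8.464
Smallest n/ν is L → limiting reagent.
n(B) = (2/3) × 16.17 = 10.78 mol
mass = 10.78 × 500.30 = 5393 g

5390 g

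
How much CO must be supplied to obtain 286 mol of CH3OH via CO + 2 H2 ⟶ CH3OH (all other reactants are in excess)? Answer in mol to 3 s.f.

286 mol

n(CH3OH) = 286.0 mol
n(CO) = (1/1) × 286.0 = 286.0 mol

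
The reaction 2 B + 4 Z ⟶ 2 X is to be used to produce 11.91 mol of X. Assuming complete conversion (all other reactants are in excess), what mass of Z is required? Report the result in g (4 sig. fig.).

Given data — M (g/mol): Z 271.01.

n(X) = 11.91 mol
n(Z) = (4/2) × 11.91 = 23.82 mol
mass = 23.82 × 271.01 = 6455 g

6455 g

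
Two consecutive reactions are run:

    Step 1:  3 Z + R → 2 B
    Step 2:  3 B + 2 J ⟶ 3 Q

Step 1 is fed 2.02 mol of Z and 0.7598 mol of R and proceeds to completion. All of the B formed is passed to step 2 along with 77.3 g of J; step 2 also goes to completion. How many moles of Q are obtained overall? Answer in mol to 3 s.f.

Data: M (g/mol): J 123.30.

Step 1:
n(Z) = 2.020 mol
n(R) = 0.7598 mol
n/ν for Z = 2.020/3 = 0.6733
n/ν for R = 0.7598/1 = 0.7598
Smallest n/ν is Z → limiting reagent.
n(B) produced = (2/3) × 2.020 = 1.347 mol
Step 2:
n(B) available = 1.347 mol
n(J) = 77.30 / 123.30 = 0.6269 mol
n/ν for B = 1.347/3 = 0.4490
n/ν for J = 0.6269/2 = 0.3135
Smallest n/ν is J → limiting reagent.
n(Q) = (3/2) × 0.6269 = 0.9404 mol

0.940 mol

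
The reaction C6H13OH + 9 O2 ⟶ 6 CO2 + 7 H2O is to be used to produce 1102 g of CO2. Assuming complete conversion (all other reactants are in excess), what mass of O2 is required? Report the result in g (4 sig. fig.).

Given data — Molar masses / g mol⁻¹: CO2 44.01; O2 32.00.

n(CO2) = 1102 / 44.01 = 25.04 mol
n(O2) = (9/6) × 25.04 = 37.56 mol
mass = 37.56 × 32.00 = 1202 g

1202 g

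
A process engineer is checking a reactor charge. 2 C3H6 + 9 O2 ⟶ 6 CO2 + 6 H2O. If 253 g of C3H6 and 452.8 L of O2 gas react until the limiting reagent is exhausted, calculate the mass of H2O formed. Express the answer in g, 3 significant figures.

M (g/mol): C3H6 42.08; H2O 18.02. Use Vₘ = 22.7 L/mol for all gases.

240 g

n(C3H6) = 253.0 / 42.08 = 6.012 mol
n(O2) = 452.8 / 22.7 = 19.95 mol
n/ν → C3H6: 3.006, O2: 2.217; O2 is limiting.
n(H2O) = (6/9) × 19.95 = 13.30 mol
mass = 13.30 × 18.02 = 239.7 g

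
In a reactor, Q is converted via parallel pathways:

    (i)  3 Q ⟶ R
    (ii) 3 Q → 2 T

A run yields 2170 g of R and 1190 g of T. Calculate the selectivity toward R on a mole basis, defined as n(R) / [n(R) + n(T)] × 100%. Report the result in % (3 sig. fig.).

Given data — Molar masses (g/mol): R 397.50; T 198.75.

n(R) = 2170 / 397.50 = 5.459 mol
n(T) = 1190 / 198.75 = 5.987 mol
selectivity = 5.459/(5.459+5.987) × 100 = 47.69 %

47.7 %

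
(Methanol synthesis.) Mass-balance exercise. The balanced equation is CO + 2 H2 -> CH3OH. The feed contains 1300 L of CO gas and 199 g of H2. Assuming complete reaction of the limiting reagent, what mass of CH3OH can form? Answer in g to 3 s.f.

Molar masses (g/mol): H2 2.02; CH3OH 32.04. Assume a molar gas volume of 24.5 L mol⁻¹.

1580 g

n(CO) = 1300 / 24.5 = 53.06 mol
n(H2) = 199.0 / 2.02 = 98.51 mol
n/ν → CO: 53.06, H2: 49.26; H2 is limiting.
n(CH3OH) = (1/2) × 98.51 = 49.26 mol
mass = 49.26 × 32.04 = 1578 g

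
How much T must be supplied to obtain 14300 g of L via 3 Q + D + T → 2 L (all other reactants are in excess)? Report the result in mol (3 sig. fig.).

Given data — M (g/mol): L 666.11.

n(L) = 14300 / 666.11 = 21.47 mol
n(T) = (1/2) × 21.47 = 10.74 mol

10.7 mol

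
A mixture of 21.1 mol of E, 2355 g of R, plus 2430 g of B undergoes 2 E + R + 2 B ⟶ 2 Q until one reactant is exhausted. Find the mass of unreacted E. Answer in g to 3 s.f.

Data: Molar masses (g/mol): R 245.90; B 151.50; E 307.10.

1550 g

n(E) = 21.10 mol
n(R) = 2355 / 245.90 = 9.577 mol
n(B) = 2430 / 151.50 = 16.04 mol
n/ν for E = 21.10/2 = 10.55
n/ν for R = 9.577/1 = 9.577
n/ν for B = 16.04/2 = 8.020
Smallest n/ν is B → limiting reagent.
E consumed = (2/2) × 16.04 = 16.04 mol
E remaining = 21.10 − 16.04 = 5.060 mol
mass = 5.060 × 307.10 = 1554 g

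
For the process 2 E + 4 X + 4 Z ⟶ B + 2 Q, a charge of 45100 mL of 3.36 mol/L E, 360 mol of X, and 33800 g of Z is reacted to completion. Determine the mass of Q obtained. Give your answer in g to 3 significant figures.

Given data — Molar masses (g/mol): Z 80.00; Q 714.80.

n(E) = 3.36 × 45100/1000 = 151.5 mol
n(X) = 360.0 mol
n(Z) = 33800 / 80.00 = 422.5 mol
n/ν for E = 151.5/2 = 75.75
n/ν for X = 360.0/4 = 90.00
n/ν for Z = 422.5/4 = 105.6
Smallest n/ν is E → limiting reagent.
n(Q) = (2/2) × 151.5 = 151.5 mol
mass = 151.5 × 714.80 = 108300 g

108000 g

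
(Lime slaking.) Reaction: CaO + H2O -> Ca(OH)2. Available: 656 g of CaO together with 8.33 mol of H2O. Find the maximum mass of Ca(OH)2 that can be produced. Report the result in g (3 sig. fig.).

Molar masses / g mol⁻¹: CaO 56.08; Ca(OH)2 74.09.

n(CaO) = 656.0 / 56.08 = 11.70 mol
n(H2O) = 8.330 mol
n/ν for CaO = 11.70/1 = 11.70
n/ν for H2O = 8.330/1 = 8.330
Smallest n/ν is H2O → limiting reagent.
n(Ca(OH)2) = (1/1) × 8.330 = 8.330 mol
mass = 8.330 × 74.09 = 617.2 g

617 g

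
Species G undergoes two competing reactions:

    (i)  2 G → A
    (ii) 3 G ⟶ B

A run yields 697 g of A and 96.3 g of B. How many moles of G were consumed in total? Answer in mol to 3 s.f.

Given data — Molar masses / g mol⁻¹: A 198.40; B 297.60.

n(A) = 697 / 198.40 = 3.513 mol
n(B) = 96.3 / 297.60 = 0.3236 mol
n(G) via (i) = (2/1)×3.513 = 7.026 mol
n(G) via (ii) = (3/1)×0.3236 = 0.9708 mol
total n(G) = 7.026 + 0.9708 = 7.997 mol

8.00 mol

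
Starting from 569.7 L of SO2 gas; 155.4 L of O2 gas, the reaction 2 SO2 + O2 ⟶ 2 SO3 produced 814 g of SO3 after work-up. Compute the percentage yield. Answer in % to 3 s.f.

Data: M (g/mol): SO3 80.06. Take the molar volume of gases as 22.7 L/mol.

74.3 %

n(SO2) = 569.7 / 22.7 = 25.10 mol
n(O2) = 155.4 / 22.7 = 6.846 mol
n/ν → SO2: 12.55, O2: 6.846; O2 is limiting.
theoretical n(SO3) = (2/1) × 6.846 = 13.69 mol → 1096 g
% yield = 814 / 1096 × 100 = 74.27 %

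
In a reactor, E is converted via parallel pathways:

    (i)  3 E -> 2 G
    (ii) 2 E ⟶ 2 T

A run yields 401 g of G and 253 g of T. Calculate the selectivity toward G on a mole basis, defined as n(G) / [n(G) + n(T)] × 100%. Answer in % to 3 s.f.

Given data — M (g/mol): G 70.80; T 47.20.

51.4 %

n(G) = 401 / 70.80 = 5.664 mol
n(T) = 253 / 47.20 = 5.360 mol
selectivity = 5.664/(5.664+5.360) × 100 = 51.38 %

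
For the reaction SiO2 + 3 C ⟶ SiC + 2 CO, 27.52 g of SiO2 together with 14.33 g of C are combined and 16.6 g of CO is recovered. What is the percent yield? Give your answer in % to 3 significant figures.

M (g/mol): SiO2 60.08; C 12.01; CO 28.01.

n(SiO2) = 27.52 / 60.08 = 0.4581 mol
n(C) = 14.33 / 12.01 = 1.193 mol
n/ν → SiO2: 0.4581, C: 0.3977; C is limiting.
theoretical n(CO) = (2/3) × 1.193 = 0.7953 mol → 22.28 g
% yield = 16.6 / 22.28 × 100 = 74.51 %

74.5 %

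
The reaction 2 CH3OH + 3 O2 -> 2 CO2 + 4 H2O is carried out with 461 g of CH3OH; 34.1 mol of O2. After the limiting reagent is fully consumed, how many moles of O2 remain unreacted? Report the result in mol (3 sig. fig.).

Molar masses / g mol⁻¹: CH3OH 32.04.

n(CH3OH) = 461.0 / 32.04 = 14.39 mol
n(O2) = 34.10 mol
n/ν → CH3OH: 7.195, O2: 11.37; CH3OH is limiting.
O2 consumed = (3/2) × 14.39 = 21.59 mol
O2 remaining = 34.10 − 21.59 = 12.51 mol

12.5 mol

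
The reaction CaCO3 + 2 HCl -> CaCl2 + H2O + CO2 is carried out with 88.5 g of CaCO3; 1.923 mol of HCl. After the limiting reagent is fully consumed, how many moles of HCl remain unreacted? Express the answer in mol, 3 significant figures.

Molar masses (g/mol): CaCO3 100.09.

n(CaCO3) = 88.50 / 100.09 = 0.8842 mol
n(HCl) = 1.923 mol
n/ν for CaCO3 = 0.8842/1 = 0.8842
n/ν for HCl = 1.923/2 = 0.9615
Smallest n/ν is CaCO3 → limiting reagent.
HCl consumed = (2/1) × 0.8842 = 1.768 mol
HCl remaining = 1.923 − 1.768 = 0.1550 mol

0.155 mol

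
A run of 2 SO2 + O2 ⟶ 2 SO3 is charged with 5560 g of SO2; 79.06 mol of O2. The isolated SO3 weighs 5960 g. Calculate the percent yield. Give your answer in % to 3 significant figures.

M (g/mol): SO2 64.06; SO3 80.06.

n(SO2) = 5560 / 64.06 = 86.79 mol
n(O2) = 79.06 mol
n/ν for SO2 = 86.79/2 = 43.40
n/ν for O2 = 79.06/1 = 79.06
Smallest n/ν is SO2 → limiting reagent.
theoretical n(SO3) = (2/2) × 86.79 = 86.79 mol → 6948 g
% yield = 5960 / 6948 × 100 = 85.78 %

85.8 %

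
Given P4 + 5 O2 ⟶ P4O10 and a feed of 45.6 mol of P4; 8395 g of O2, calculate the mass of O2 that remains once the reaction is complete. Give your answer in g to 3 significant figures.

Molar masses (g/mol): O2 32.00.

n(P4) = 45.60 mol
n(O2) = 8395 / 32.00 = 262.3 mol
n/ν for P4 = 45.60/1 = 45.60
n/ν for O2 = 262.3/5 = 52.46
Smallest n/ν is P4 → limiting reagent.
O2 consumed = (5/1) × 45.60 = 228.0 mol
O2 remaining = 262.3 − 228.0 = 34.30 mol
mass = 34.30 × 32.00 = 1098 g

1100 g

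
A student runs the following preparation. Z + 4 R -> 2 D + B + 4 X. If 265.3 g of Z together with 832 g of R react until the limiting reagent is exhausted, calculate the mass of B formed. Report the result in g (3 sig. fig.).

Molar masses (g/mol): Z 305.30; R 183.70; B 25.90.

n(Z) = 265.3 / 305.30 = 0.8690 mol
n(R) = 832.0 / 183.70 = 4.529 mol
n/ν → Z: 0.8690, R: 1.132; Z is limiting.
n(B) = (1/1) × 0.8690 = 0.8690 mol
mass = 0.8690 × 25.90 = 22.51 g

22.5 g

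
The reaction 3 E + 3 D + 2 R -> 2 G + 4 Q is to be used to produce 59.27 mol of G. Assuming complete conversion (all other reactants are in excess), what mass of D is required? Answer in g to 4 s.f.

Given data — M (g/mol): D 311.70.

27710 g

n(G) = 59.27 mol
n(D) = (3/2) × 59.27 = 88.91 mol
mass = 88.91 × 311.70 = 27710 g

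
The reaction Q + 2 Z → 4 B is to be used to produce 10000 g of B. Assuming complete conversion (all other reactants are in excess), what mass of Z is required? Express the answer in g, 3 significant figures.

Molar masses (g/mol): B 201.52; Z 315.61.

7830 g

n(B) = 10000 / 201.52 = 49.62 mol
n(Z) = (2/4) × 49.62 = 24.81 mol
mass = 24.81 × 315.61 = 7830 g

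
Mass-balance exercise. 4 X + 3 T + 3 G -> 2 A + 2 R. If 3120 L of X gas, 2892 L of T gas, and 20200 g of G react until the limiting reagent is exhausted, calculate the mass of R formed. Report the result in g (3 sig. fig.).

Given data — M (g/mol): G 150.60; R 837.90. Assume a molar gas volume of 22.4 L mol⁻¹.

n(X) = 3120 / 22.4 = 139.3 mol
n(T) = 2892 / 22.4 = 129.1 mol
n(G) = 20200 / 150.60 = 134.1 mol
n/ν → X: 34.83, T: 43.03, G: 44.70; X is limiting.
n(R) = (2/4) × 139.3 = 69.65 mol
mass = 69.65 × 837.90 = 58360 g

58400 g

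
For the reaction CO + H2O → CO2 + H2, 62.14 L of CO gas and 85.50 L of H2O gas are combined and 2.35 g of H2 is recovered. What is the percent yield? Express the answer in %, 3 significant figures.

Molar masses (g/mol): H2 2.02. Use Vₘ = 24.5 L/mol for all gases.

45.9 %

n(CO) = 62.14 / 24.5 = 2.536 mol
n(H2O) = 85.50 / 24.5 = 3.490 mol
n/ν for CO = 2.536/1 = 2.536
n/ν for H2O = 3.490/1 = 3.490
Smallest n/ν is CO → limiting reagent.
theoretical n(H2) = (1/1) × 2.536 = 2.536 mol → 5.123 g
% yield = 2.35 / 5.123 × 100 = 45.87 %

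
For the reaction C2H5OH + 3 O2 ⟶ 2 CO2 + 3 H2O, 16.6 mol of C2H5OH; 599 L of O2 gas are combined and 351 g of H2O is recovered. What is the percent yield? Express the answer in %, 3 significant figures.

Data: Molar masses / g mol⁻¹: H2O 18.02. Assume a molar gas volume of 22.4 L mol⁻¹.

n(C2H5OH) = 16.60 mol
n(O2) = 599.0 / 22.4 = 26.74 mol
n/ν for C2H5OH = 16.60/1 = 16.60
n/ν for O2 = 26.74/3 = 8.913
Smallest n/ν is O2 → limiting reagent.
theoretical n(H2O) = (3/3) × 26.74 = 26.74 mol → 481.9 g
% yield = 351 / 481.9 × 100 = 72.84 %

72.8 %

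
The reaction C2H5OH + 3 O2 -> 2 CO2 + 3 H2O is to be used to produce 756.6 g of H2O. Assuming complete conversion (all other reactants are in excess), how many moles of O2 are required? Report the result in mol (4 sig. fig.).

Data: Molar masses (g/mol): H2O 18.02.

41.99 mol

n(H2O) = 756.6 / 18.02 = 41.99 mol
n(O2) = (3/3) × 41.99 = 41.99 mol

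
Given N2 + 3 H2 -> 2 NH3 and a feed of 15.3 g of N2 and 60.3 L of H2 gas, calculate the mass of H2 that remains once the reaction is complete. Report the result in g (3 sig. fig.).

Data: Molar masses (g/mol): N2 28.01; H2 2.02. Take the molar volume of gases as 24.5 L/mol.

1.66 g

n(N2) = 15.30 / 28.01 = 0.5462 mol
n(H2) = 60.30 / 24.5 = 2.461 mol
n/ν for N2 = 0.5462/1 = 0.5462
n/ν for H2 = 2.461/3 = 0.8203
Smallest n/ν is N2 → limiting reagent.
H2 consumed = (3/1) × 0.5462 = 1.639 mol
H2 remaining = 2.461 − 1.639 = 0.8220 mol
mass = 0.8220 × 2.02 = 1.660 g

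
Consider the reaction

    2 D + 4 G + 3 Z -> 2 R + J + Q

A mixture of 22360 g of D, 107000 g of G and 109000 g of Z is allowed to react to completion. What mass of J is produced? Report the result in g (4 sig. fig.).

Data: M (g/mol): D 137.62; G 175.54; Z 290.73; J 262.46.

n(D) = 22360 / 137.62 = 162.5 mol
n(G) = 107000 / 175.54 = 609.5 mol
n(Z) = 109000 / 290.73 = 374.9 mol
n/ν for D = 162.5/2 = 81.25
n/ν for G = 609.5/4 = 152.4
n/ν for Z = 374.9/3 = 125.0
Smallest n/ν is D → limiting reagent.
n(J) = (1/2) × 162.5 = 81.25 mol
mass = 81.25 × 262.46 = 21320 g

21320 g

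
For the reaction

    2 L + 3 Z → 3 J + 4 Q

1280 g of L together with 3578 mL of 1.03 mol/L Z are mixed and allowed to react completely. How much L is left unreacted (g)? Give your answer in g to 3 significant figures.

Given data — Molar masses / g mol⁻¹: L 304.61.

532 g

n(L) = 1280 / 304.61 = 4.202 mol
n(Z) = 1.03 × 3578/1000 = 3.685 mol
n/ν for L = 4.202/2 = 2.101
n/ν for Z = 3.685/3 = 1.228
Smallest n/ν is Z → limiting reagent.
L consumed = (2/3) × 3.685 = 2.457 mol
L remaining = 4.202 − 2.457 = 1.745 mol
mass = 1.745 × 304.61 = 531.5 g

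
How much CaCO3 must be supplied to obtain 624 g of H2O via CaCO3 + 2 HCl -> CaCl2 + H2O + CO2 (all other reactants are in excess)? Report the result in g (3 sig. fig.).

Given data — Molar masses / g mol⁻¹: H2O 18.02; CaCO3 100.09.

n(H2O) = 624 / 18.02 = 34.63 mol
n(CaCO3) = (1/1) × 34.63 = 34.63 mol
mass = 34.63 × 100.09 = 3466 g

3470 g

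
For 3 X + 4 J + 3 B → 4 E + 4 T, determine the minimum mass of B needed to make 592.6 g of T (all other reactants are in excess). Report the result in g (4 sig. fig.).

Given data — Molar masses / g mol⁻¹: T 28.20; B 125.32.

1975 g

n(T) = 592.6 / 28.20 = 21.01 mol
n(B) = (3/4) × 21.01 = 15.76 mol
mass = 15.76 × 125.32 = 1975 g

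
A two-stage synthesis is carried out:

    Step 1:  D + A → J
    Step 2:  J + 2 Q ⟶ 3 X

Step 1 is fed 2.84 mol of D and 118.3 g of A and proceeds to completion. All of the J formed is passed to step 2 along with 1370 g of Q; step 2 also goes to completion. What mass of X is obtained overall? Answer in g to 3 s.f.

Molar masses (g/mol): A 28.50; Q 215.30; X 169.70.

Step 1:
n(D) = 2.840 mol
n(A) = 118.3 / 28.50 = 4.151 mol
n/ν → D: 2.840, A: 4.151; D is limiting.
n(J) produced = (1/1) × 2.840 = 2.840 mol
Step 2:
n(J) available = 2.840 mol
n(Q) = 1370 / 215.30 = 6.363 mol
n/ν → J: 2.840, Q: 3.182; J is limiting.
n(X) = (3/1) × 2.840 = 8.520 mol
mass = 8.520 × 169.70 = 1446 g

1450 g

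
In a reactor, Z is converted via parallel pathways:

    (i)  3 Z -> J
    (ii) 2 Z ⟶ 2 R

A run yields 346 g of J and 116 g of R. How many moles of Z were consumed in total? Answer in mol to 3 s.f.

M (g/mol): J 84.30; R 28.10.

n(J) = 346 / 84.30 = 4.104 mol
n(R) = 116 / 28.10 = 4.128 mol
n(Z) via (i) = (3/1)×4.104 = 12.31 mol
n(Z) via (ii) = (2/2)×4.128 = 4.128 mol
total n(Z) = 12.31 + 4.128 = 16.44 mol

16.4 mol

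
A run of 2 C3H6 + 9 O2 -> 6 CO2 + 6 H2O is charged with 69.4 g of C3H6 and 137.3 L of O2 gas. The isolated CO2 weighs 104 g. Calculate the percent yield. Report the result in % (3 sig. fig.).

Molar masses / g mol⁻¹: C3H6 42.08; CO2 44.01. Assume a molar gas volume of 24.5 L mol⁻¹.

n(C3H6) = 69.40 / 42.08 = 1.649 mol
n(O2) = 137.3 / 24.5 = 5.604 mol
n/ν for C3H6 = 1.649/2 = 0.8245
n/ν for O2 = 5.604/9 = 0.6227
Smallest n/ν is O2 → limiting reagent.
theoretical n(CO2) = (6/9) × 5.604 = 3.736 mol → 164.4 g
% yield = 104 / 164.4 × 100 = 63.26 %

63.3 %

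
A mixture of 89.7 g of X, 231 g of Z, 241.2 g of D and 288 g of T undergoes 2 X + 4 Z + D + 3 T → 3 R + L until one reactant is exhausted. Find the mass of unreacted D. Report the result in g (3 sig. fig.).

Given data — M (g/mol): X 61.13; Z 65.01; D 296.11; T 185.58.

88.0 g

n(X) = 89.70 / 61.13 = 1.467 mol
n(Z) = 231.0 / 65.01 = 3.553 mol
n(D) = 241.2 / 296.11 = 0.8146 mol
n(T) = 288.0 / 185.58 = 1.552 mol
n/ν for X = 1.467/2 = 0.7335
n/ν for Z = 3.553/4 = 0.8883
n/ν for D = 0.8146/1 = 0.8146
n/ν for T = 1.552/3 = 0.5173
Smallest n/ν is T → limiting reagent.
D consumed = (1/3) × 1.552 = 0.5173 mol
D remaining = 0.8146 − 0.5173 = 0.2973 mol
mass = 0.2973 × 296.11 = 88.03 g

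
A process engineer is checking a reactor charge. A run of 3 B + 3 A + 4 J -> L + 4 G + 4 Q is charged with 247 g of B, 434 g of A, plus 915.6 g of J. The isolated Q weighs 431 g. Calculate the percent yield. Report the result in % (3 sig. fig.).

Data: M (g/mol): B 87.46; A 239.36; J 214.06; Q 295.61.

n(B) = 247.0 / 87.46 = 2.824 mol
n(A) = 434.0 / 239.36 = 1.813 mol
n(J) = 915.6 / 214.06 = 4.277 mol
n/ν for B = 2.824/3 = 0.9413
n/ν for A = 1.813/3 = 0.6043
n/ν for J = 4.277/4 = 1.069
Smallest n/ν is A → limiting reagent.
theoretical n(Q) = (4/3) × 1.813 = 2.417 mol → 714.5 g
% yield = 431 / 714.5 × 100 = 60.32 %

60.3 %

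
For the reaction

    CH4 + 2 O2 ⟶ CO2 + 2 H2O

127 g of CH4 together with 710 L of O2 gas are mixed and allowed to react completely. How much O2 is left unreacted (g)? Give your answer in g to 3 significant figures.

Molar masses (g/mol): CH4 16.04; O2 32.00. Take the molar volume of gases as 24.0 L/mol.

440 g

n(CH4) = 127.0 / 16.04 = 7.918 mol
n(O2) = 710.0 / 24.0 = 29.58 mol
n/ν for CH4 = 7.918/1 = 7.918
n/ν for O2 = 29.58/2 = 14.79
Smallest n/ν is CH4 → limiting reagent.
O2 consumed = (2/1) × 7.918 = 15.84 mol
O2 remaining = 29.58 − 15.84 = 13.74 mol
mass = 13.74 × 32.00 = 439.7 g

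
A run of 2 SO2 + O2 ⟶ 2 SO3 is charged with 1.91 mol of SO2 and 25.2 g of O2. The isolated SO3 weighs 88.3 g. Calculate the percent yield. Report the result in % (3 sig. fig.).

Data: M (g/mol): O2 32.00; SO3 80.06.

n(SO2) = 1.910 mol
n(O2) = 25.20 / 32.00 = 0.7875 mol
n/ν for SO2 = 1.910/2 = 0.9550
n/ν for O2 = 0.7875/1 = 0.7875
Smallest n/ν is O2 → limiting reagent.
theoretical n(SO3) = (2/1) × 0.7875 = 1.575 mol → 126.1 g
% yield = 88.3 / 126.1 × 100 = 70.02 %

70.0 %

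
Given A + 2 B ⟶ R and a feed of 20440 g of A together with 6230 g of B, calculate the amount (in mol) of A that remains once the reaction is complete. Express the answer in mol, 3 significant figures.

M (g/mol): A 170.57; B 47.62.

54.4 mol

n(A) = 20440 / 170.57 = 119.8 mol
n(B) = 6230 / 47.62 = 130.8 mol
n/ν → A: 119.8, B: 65.40; B is limiting.
A consumed = (1/2) × 130.8 = 65.40 mol
A remaining = 119.8 − 65.40 = 54.40 mol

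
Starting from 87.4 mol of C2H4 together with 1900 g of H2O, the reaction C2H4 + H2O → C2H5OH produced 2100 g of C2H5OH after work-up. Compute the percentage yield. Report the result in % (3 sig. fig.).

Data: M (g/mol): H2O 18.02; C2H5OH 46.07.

n(C2H4) = 87.40 mol
n(H2O) = 1900 / 18.02 = 105.4 mol
n/ν for C2H4 = 87.40/1 = 87.40
n/ν for H2O = 105.4/1 = 105.4
Smallest n/ν is C2H4 → limiting reagent.
theoretical n(C2H5OH) = (1/1) × 87.40 = 87.40 mol → 4027 g
% yield = 2100 / 4027 × 100 = 52.15 %

52.2 %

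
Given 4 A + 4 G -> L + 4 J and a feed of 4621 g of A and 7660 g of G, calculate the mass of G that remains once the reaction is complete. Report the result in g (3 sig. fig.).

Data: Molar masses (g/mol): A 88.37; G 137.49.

470 g

n(A) = 4621 / 88.37 = 52.29 mol
n(G) = 7660 / 137.49 = 55.71 mol
n/ν for A = 52.29/4 = 13.07
n/ν for G = 55.71/4 = 13.93
Smallest n/ν is A → limiting reagent.
G consumed = (4/4) × 52.29 = 52.29 mol
G remaining = 55.71 − 52.29 = 3.420 mol
mass = 3.420 × 137.49 = 470.2 g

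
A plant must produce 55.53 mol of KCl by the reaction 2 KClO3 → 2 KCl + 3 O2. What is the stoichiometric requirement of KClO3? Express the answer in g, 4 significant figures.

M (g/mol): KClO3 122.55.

n(KCl) = 55.53 mol
n(KClO3) = (2/2) × 55.53 = 55.53 mol
mass = 55.53 × 122.55 = 6805 g

6805 g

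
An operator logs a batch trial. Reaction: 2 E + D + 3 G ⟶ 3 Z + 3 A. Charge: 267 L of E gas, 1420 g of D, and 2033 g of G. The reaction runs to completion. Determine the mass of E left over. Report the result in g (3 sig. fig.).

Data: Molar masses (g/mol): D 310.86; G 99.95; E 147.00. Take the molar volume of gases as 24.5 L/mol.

n(E) = 267.0 / 24.5 = 10.90 mol
n(D) = 1420 / 310.86 = 4.568 mol
n(G) = 2033 / 99.95 = 20.34 mol
n/ν → E: 5.450, D: 4.568, G: 6.780; D is limiting.
E consumed = (2/1) × 4.568 = 9.136 mol
E remaining = 10.90 − 9.136 = 1.764 mol
mass = 1.764 × 147.00 = 259.3 g

259 g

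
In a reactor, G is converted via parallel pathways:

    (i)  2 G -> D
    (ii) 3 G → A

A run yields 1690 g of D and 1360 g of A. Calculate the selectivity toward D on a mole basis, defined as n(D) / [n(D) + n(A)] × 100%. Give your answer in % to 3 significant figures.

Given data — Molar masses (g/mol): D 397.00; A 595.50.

65.1 %

n(D) = 1690 / 397.00 = 4.257 mol
n(A) = 1360 / 595.50 = 2.284 mol
selectivity = 4.257/(4.257+2.284) × 100 = 65.08 %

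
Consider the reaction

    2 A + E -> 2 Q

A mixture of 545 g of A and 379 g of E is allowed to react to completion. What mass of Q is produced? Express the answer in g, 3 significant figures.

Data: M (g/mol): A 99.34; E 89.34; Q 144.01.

n(A) = 545.0 / 99.34 = 5.486 mol
n(E) = 379.0 / 89.34 = 4.242 mol
n/ν for A = 5.486/2 = 2.743
n/ν for E = 4.242/1 = 4.242
Smallest n/ν is A → limiting reagent.
n(Q) = (2/2) × 5.486 = 5.486 mol
mass = 5.486 × 144.01 = 790.0 g

790 g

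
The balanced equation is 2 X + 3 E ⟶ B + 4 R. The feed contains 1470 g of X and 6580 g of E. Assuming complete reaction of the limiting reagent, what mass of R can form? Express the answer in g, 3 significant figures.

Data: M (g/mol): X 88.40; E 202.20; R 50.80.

n(X) = 1470 / 88.40 = 16.63 mol
n(E) = 6580 / 202.20 = 32.54 mol
n/ν → X: 8.315, E: 10.85; X is limiting.
n(R) = (4/2) × 16.63 = 33.26 mol
mass = 33.26 × 50.80 = 1690 g

1690 g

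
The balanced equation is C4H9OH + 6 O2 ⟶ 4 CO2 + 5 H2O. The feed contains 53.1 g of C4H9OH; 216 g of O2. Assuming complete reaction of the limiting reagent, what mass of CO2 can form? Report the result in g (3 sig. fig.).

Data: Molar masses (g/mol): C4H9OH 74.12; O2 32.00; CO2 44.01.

n(C4H9OH) = 53.10 / 74.12 = 0.7164 mol
n(O2) = 216.0 / 32.00 = 6.750 mol
n/ν → C4H9OH: 0.7164, O2: 1.125; C4H9OH is limiting.
n(CO2) = (4/1) × 0.7164 = 2.866 mol
mass = 2.866 × 44.01 = 126.1 g

126 g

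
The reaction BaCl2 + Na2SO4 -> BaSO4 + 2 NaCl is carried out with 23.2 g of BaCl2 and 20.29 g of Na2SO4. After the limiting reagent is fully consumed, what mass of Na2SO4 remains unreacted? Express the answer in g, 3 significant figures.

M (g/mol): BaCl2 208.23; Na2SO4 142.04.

4.46 g

n(BaCl2) = 23.20 / 208.23 = 0.1114 mol
n(Na2SO4) = 20.29 / 142.04 = 0.1428 mol
n/ν → BaCl2: 0.1114, Na2SO4: 0.1428; BaCl2 is limiting.
Na2SO4 consumed = (1/1) × 0.1114 = 0.1114 mol
Na2SO4 remaining = 0.1428 − 0.1114 = 0.03140 mol
mass = 0.03140 × 142.04 = 4.460 g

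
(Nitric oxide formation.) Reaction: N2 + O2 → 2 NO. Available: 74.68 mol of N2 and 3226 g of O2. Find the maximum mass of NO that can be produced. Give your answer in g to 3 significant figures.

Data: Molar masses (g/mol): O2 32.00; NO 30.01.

n(N2) = 74.68 mol
n(O2) = 3226 / 32.00 = 100.8 mol
n/ν → N2: 74.68, O2: 100.8; N2 is limiting.
n(NO) = (2/1) × 74.68 = 149.4 mol
mass = 149.4 × 30.01 = 4483 g

4480 g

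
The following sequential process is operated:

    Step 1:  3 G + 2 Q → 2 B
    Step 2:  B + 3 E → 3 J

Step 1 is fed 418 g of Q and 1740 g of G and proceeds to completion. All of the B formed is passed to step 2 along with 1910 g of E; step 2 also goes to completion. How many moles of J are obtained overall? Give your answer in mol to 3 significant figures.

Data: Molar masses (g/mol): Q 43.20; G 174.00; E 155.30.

Step 1:
n(Q) = 418.0 / 43.20 = 9.676 mol
n(G) = 1740 / 174.00 = 10.00 mol
n/ν for Q = 9.676/2 = 4.838
n/ν for G = 10.00/3 = 3.333
Smallest n/ν is G → limiting reagent.
n(B) produced = (2/3) × 10.00 = 6.667 mol
Step 2:
n(B) available = 6.667 mol
n(E) = 1910 / 155.30 = 12.30 mol
n/ν for B = 6.667/1 = 6.667
n/ν for E = 12.30/3 = 4.100
Smallest n/ν is E → limiting reagent.
n(J) = (3/3) × 12.30 = 12.30 mol

12.3 mol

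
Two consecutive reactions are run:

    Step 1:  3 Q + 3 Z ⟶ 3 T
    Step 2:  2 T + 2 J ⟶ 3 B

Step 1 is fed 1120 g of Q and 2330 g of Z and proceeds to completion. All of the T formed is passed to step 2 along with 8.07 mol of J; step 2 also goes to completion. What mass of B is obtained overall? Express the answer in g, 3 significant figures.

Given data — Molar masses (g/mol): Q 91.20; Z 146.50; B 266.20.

3220 g

Step 1:
n(Q) = 1120 / 91.20 = 12.28 mol
n(Z) = 2330 / 146.50 = 15.90 mol
n/ν for Q = 12.28/3 = 4.093
n/ν for Z = 15.90/3 = 5.300
Smallest n/ν is Q → limiting reagent.
n(T) produced = (3/3) × 12.28 = 12.28 mol
Step 2:
n(T) available = 12.28 mol
n(J) = 8.070 mol
n/ν for T = 12.28/2 = 6.140
n/ν for J = 8.070/2 = 4.035
Smallest n/ν is J → limiting reagent.
n(B) = (3/2) × 8.070 = 12.11 mol
mass = 12.11 × 266.20 = 3224 g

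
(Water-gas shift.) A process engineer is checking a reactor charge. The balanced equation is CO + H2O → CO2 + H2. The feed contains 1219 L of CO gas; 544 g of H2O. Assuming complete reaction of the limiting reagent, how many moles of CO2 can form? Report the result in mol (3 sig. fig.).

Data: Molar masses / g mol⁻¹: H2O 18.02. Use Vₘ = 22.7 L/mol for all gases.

n(CO) = 1219 / 22.7 = 53.70 mol
n(H2O) = 544.0 / 18.02 = 30.19 mol
n/ν for CO = 53.70/1 = 53.70
n/ν for H2O = 30.19/1 = 30.19
Smallest n/ν is H2O → limiting reagent.
n(CO2) = (1/1) × 30.19 = 30.19 mol

30.2 mol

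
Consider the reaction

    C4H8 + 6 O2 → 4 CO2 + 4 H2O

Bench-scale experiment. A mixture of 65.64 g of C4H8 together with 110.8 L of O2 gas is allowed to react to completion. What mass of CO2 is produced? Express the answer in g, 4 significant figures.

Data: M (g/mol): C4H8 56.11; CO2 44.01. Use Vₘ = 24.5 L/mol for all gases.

132.7 g

n(C4H8) = 65.64 / 56.11 = 1.170 mol
n(O2) = 110.8 / 24.5 = 4.522 mol
n/ν for C4H8 = 1.170/1 = 1.170
n/ν for O2 = 4.522/6 = 0.7537
Smallest n/ν is O2 → limiting reagent.
n(CO2) = (4/6) × 4.522 = 3.015 mol
mass = 3.015 × 44.01 = 132.7 g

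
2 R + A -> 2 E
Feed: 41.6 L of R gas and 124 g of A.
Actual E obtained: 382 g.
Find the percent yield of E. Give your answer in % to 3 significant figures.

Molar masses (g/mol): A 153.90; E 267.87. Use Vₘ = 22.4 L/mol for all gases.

88.5 %

n(R) = 41.60 / 22.4 = 1.857 mol
n(A) = 124.0 / 153.90 = 0.8057 mol
n/ν for R = 1.857/2 = 0.9285
n/ν for A = 0.8057/1 = 0.8057
Smallest n/ν is A → limiting reagent.
theoretical n(E) = (2/1) × 0.8057 = 1.611 mol → 431.5 g
% yield = 382 / 431.5 × 100 = 88.53 %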